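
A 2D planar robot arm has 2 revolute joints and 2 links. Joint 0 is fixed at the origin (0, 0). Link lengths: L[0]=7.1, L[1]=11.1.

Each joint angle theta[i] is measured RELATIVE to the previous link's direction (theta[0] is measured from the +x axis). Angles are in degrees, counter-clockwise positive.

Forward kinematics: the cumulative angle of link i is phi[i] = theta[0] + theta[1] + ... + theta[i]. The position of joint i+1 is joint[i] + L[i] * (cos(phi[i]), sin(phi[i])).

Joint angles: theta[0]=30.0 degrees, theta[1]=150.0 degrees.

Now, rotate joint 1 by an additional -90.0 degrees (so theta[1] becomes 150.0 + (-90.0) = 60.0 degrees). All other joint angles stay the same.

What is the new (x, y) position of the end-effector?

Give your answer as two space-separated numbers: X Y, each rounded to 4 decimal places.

joint[0] = (0.0000, 0.0000)  (base)
link 0: phi[0] = 30 = 30 deg
  cos(30 deg) = 0.8660, sin(30 deg) = 0.5000
  joint[1] = (0.0000, 0.0000) + 7.1 * (0.8660, 0.5000) = (0.0000 + 6.1488, 0.0000 + 3.5500) = (6.1488, 3.5500)
link 1: phi[1] = 30 + 60 = 90 deg
  cos(90 deg) = 0.0000, sin(90 deg) = 1.0000
  joint[2] = (6.1488, 3.5500) + 11.1 * (0.0000, 1.0000) = (6.1488 + 0.0000, 3.5500 + 11.1000) = (6.1488, 14.6500)
End effector: (6.1488, 14.6500)

Answer: 6.1488 14.6500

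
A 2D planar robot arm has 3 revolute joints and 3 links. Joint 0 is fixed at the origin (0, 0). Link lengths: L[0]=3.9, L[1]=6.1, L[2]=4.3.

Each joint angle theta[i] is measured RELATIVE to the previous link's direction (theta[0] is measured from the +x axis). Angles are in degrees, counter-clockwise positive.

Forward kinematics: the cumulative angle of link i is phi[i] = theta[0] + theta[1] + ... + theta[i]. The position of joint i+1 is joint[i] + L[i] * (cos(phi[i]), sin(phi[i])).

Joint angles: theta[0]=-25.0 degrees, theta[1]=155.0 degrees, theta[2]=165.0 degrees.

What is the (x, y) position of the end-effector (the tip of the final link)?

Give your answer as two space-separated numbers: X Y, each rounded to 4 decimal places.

joint[0] = (0.0000, 0.0000)  (base)
link 0: phi[0] = -25 = -25 deg
  cos(-25 deg) = 0.9063, sin(-25 deg) = -0.4226
  joint[1] = (0.0000, 0.0000) + 3.9 * (0.9063, -0.4226) = (0.0000 + 3.5346, 0.0000 + -1.6482) = (3.5346, -1.6482)
link 1: phi[1] = -25 + 155 = 130 deg
  cos(130 deg) = -0.6428, sin(130 deg) = 0.7660
  joint[2] = (3.5346, -1.6482) + 6.1 * (-0.6428, 0.7660) = (3.5346 + -3.9210, -1.6482 + 4.6729) = (-0.3864, 3.0247)
link 2: phi[2] = -25 + 155 + 165 = 295 deg
  cos(295 deg) = 0.4226, sin(295 deg) = -0.9063
  joint[3] = (-0.3864, 3.0247) + 4.3 * (0.4226, -0.9063) = (-0.3864 + 1.8173, 3.0247 + -3.8971) = (1.4309, -0.8725)
End effector: (1.4309, -0.8725)

Answer: 1.4309 -0.8725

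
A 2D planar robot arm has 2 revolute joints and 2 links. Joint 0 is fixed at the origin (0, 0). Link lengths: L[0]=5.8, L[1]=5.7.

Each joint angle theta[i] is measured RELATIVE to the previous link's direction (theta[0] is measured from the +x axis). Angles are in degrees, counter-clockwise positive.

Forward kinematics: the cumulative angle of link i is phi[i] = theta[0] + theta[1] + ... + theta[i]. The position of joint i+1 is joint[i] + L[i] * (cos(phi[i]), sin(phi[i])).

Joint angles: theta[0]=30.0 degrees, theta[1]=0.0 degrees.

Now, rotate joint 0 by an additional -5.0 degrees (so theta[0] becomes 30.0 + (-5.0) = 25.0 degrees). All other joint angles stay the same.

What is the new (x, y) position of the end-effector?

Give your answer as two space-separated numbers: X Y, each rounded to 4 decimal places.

joint[0] = (0.0000, 0.0000)  (base)
link 0: phi[0] = 25 = 25 deg
  cos(25 deg) = 0.9063, sin(25 deg) = 0.4226
  joint[1] = (0.0000, 0.0000) + 5.8 * (0.9063, 0.4226) = (0.0000 + 5.2566, 0.0000 + 2.4512) = (5.2566, 2.4512)
link 1: phi[1] = 25 + 0 = 25 deg
  cos(25 deg) = 0.9063, sin(25 deg) = 0.4226
  joint[2] = (5.2566, 2.4512) + 5.7 * (0.9063, 0.4226) = (5.2566 + 5.1660, 2.4512 + 2.4089) = (10.4225, 4.8601)
End effector: (10.4225, 4.8601)

Answer: 10.4225 4.8601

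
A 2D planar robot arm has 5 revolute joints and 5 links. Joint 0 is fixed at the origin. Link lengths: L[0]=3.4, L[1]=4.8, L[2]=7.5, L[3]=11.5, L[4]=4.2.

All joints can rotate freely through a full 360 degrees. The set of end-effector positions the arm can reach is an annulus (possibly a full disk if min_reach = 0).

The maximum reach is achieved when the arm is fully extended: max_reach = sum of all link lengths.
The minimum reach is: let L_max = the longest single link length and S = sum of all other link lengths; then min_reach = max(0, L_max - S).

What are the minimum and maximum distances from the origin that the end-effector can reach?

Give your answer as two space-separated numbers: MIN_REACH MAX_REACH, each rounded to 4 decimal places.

Answer: 0.0000 31.4000

Derivation:
Link lengths: [3.4, 4.8, 7.5, 11.5, 4.2]
max_reach = 3.4 + 4.8 + 7.5 + 11.5 + 4.2 = 31.4
L_max = max([3.4, 4.8, 7.5, 11.5, 4.2]) = 11.5
S (sum of others) = 31.4 - 11.5 = 19.9
min_reach = max(0, 11.5 - 19.9) = max(0, -8.4) = 0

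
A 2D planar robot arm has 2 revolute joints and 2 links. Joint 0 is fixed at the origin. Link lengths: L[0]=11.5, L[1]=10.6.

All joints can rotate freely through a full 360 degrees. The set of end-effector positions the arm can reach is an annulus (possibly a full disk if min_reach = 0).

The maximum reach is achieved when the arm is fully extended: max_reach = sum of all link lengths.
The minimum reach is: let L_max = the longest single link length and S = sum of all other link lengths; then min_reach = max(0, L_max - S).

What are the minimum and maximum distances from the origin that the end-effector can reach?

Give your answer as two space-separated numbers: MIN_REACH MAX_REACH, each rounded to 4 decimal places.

Link lengths: [11.5, 10.6]
max_reach = 11.5 + 10.6 = 22.1
L_max = max([11.5, 10.6]) = 11.5
S (sum of others) = 22.1 - 11.5 = 10.6
min_reach = max(0, 11.5 - 10.6) = max(0, 0.9) = 0.9

Answer: 0.9000 22.1000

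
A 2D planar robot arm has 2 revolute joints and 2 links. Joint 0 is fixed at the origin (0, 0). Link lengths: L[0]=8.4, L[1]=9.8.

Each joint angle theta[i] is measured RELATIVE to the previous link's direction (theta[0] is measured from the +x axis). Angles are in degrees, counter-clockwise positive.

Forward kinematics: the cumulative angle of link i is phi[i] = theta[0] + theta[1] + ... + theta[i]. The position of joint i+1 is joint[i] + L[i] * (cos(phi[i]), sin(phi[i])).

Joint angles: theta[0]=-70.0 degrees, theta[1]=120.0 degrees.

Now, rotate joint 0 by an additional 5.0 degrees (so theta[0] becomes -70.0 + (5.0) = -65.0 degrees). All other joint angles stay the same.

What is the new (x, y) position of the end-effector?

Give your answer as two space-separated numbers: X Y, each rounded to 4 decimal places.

Answer: 9.1710 0.4147

Derivation:
joint[0] = (0.0000, 0.0000)  (base)
link 0: phi[0] = -65 = -65 deg
  cos(-65 deg) = 0.4226, sin(-65 deg) = -0.9063
  joint[1] = (0.0000, 0.0000) + 8.4 * (0.4226, -0.9063) = (0.0000 + 3.5500, 0.0000 + -7.6130) = (3.5500, -7.6130)
link 1: phi[1] = -65 + 120 = 55 deg
  cos(55 deg) = 0.5736, sin(55 deg) = 0.8192
  joint[2] = (3.5500, -7.6130) + 9.8 * (0.5736, 0.8192) = (3.5500 + 5.6210, -7.6130 + 8.0277) = (9.1710, 0.4147)
End effector: (9.1710, 0.4147)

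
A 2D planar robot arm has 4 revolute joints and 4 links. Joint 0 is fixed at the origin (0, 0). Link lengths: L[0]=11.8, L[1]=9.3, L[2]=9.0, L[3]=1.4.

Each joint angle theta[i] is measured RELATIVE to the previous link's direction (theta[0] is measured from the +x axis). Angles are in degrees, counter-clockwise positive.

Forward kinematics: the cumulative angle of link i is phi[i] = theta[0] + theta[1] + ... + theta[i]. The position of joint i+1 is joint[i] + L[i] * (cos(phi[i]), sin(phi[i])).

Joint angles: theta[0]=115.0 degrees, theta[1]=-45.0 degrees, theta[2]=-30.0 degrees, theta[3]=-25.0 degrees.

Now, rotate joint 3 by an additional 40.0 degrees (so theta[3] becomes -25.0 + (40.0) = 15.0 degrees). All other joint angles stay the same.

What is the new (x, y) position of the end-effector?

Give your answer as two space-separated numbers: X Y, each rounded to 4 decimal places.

joint[0] = (0.0000, 0.0000)  (base)
link 0: phi[0] = 115 = 115 deg
  cos(115 deg) = -0.4226, sin(115 deg) = 0.9063
  joint[1] = (0.0000, 0.0000) + 11.8 * (-0.4226, 0.9063) = (0.0000 + -4.9869, 0.0000 + 10.6944) = (-4.9869, 10.6944)
link 1: phi[1] = 115 + -45 = 70 deg
  cos(70 deg) = 0.3420, sin(70 deg) = 0.9397
  joint[2] = (-4.9869, 10.6944) + 9.3 * (0.3420, 0.9397) = (-4.9869 + 3.1808, 10.6944 + 8.7391) = (-1.8061, 19.4336)
link 2: phi[2] = 115 + -45 + -30 = 40 deg
  cos(40 deg) = 0.7660, sin(40 deg) = 0.6428
  joint[3] = (-1.8061, 19.4336) + 9 * (0.7660, 0.6428) = (-1.8061 + 6.8944, 19.4336 + 5.7851) = (5.0883, 25.2187)
link 3: phi[3] = 115 + -45 + -30 + 15 = 55 deg
  cos(55 deg) = 0.5736, sin(55 deg) = 0.8192
  joint[4] = (5.0883, 25.2187) + 1.4 * (0.5736, 0.8192) = (5.0883 + 0.8030, 25.2187 + 1.1468) = (5.8913, 26.3655)
End effector: (5.8913, 26.3655)

Answer: 5.8913 26.3655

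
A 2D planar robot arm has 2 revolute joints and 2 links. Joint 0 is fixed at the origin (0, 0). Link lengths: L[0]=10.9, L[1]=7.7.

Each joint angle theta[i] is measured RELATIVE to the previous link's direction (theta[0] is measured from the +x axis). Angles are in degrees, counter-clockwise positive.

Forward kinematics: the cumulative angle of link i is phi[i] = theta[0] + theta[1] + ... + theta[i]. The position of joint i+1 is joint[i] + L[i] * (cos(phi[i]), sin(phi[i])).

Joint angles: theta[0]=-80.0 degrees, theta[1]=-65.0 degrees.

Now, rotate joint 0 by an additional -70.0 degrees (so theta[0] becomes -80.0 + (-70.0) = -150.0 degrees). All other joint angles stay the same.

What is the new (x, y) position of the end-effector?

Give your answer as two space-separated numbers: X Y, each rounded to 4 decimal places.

Answer: -15.7471 -1.0335

Derivation:
joint[0] = (0.0000, 0.0000)  (base)
link 0: phi[0] = -150 = -150 deg
  cos(-150 deg) = -0.8660, sin(-150 deg) = -0.5000
  joint[1] = (0.0000, 0.0000) + 10.9 * (-0.8660, -0.5000) = (0.0000 + -9.4397, 0.0000 + -5.4500) = (-9.4397, -5.4500)
link 1: phi[1] = -150 + -65 = -215 deg
  cos(-215 deg) = -0.8192, sin(-215 deg) = 0.5736
  joint[2] = (-9.4397, -5.4500) + 7.7 * (-0.8192, 0.5736) = (-9.4397 + -6.3075, -5.4500 + 4.4165) = (-15.7471, -1.0335)
End effector: (-15.7471, -1.0335)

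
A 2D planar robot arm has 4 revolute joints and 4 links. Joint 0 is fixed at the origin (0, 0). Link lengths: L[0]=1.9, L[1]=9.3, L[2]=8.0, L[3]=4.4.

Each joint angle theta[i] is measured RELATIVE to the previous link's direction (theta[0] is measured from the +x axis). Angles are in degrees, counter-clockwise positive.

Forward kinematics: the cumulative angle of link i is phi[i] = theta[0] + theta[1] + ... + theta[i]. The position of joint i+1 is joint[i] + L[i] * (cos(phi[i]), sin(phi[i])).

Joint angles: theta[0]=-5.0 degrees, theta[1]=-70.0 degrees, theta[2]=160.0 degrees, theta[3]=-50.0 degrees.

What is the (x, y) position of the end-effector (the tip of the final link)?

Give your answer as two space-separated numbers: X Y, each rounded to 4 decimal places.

Answer: 8.6013 1.3446

Derivation:
joint[0] = (0.0000, 0.0000)  (base)
link 0: phi[0] = -5 = -5 deg
  cos(-5 deg) = 0.9962, sin(-5 deg) = -0.0872
  joint[1] = (0.0000, 0.0000) + 1.9 * (0.9962, -0.0872) = (0.0000 + 1.8928, 0.0000 + -0.1656) = (1.8928, -0.1656)
link 1: phi[1] = -5 + -70 = -75 deg
  cos(-75 deg) = 0.2588, sin(-75 deg) = -0.9659
  joint[2] = (1.8928, -0.1656) + 9.3 * (0.2588, -0.9659) = (1.8928 + 2.4070, -0.1656 + -8.9831) = (4.2998, -9.1487)
link 2: phi[2] = -5 + -70 + 160 = 85 deg
  cos(85 deg) = 0.0872, sin(85 deg) = 0.9962
  joint[3] = (4.2998, -9.1487) + 8 * (0.0872, 0.9962) = (4.2998 + 0.6972, -9.1487 + 7.9696) = (4.9970, -1.1791)
link 3: phi[3] = -5 + -70 + 160 + -50 = 35 deg
  cos(35 deg) = 0.8192, sin(35 deg) = 0.5736
  joint[4] = (4.9970, -1.1791) + 4.4 * (0.8192, 0.5736) = (4.9970 + 3.6043, -1.1791 + 2.5237) = (8.6013, 1.3446)
End effector: (8.6013, 1.3446)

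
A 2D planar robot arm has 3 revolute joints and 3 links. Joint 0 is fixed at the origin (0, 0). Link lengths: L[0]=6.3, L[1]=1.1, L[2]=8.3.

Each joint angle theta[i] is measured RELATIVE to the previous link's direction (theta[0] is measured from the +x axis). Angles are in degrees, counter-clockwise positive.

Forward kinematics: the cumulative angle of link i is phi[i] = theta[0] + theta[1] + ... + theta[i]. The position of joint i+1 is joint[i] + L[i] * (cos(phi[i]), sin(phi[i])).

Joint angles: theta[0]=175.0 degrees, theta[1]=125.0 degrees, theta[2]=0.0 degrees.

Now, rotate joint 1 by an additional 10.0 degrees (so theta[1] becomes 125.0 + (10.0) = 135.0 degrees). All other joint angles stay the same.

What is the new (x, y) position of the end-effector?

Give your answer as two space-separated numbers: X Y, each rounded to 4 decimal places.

Answer: -0.2338 -6.6517

Derivation:
joint[0] = (0.0000, 0.0000)  (base)
link 0: phi[0] = 175 = 175 deg
  cos(175 deg) = -0.9962, sin(175 deg) = 0.0872
  joint[1] = (0.0000, 0.0000) + 6.3 * (-0.9962, 0.0872) = (0.0000 + -6.2760, 0.0000 + 0.5491) = (-6.2760, 0.5491)
link 1: phi[1] = 175 + 135 = 310 deg
  cos(310 deg) = 0.6428, sin(310 deg) = -0.7660
  joint[2] = (-6.2760, 0.5491) + 1.1 * (0.6428, -0.7660) = (-6.2760 + 0.7071, 0.5491 + -0.8426) = (-5.5690, -0.2936)
link 2: phi[2] = 175 + 135 + 0 = 310 deg
  cos(310 deg) = 0.6428, sin(310 deg) = -0.7660
  joint[3] = (-5.5690, -0.2936) + 8.3 * (0.6428, -0.7660) = (-5.5690 + 5.3351, -0.2936 + -6.3582) = (-0.2338, -6.6517)
End effector: (-0.2338, -6.6517)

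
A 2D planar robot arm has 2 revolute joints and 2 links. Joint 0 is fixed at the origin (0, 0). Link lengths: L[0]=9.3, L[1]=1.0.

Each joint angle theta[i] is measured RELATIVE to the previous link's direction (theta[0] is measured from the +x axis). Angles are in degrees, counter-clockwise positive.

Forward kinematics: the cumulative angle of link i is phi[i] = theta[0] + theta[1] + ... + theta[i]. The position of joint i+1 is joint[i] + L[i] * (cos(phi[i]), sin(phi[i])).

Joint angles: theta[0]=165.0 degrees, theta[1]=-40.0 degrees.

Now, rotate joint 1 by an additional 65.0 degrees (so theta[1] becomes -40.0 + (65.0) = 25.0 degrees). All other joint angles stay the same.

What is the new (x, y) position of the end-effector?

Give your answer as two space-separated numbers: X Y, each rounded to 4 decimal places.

Answer: -9.9679 2.2334

Derivation:
joint[0] = (0.0000, 0.0000)  (base)
link 0: phi[0] = 165 = 165 deg
  cos(165 deg) = -0.9659, sin(165 deg) = 0.2588
  joint[1] = (0.0000, 0.0000) + 9.3 * (-0.9659, 0.2588) = (0.0000 + -8.9831, 0.0000 + 2.4070) = (-8.9831, 2.4070)
link 1: phi[1] = 165 + 25 = 190 deg
  cos(190 deg) = -0.9848, sin(190 deg) = -0.1736
  joint[2] = (-8.9831, 2.4070) + 1 * (-0.9848, -0.1736) = (-8.9831 + -0.9848, 2.4070 + -0.1736) = (-9.9679, 2.2334)
End effector: (-9.9679, 2.2334)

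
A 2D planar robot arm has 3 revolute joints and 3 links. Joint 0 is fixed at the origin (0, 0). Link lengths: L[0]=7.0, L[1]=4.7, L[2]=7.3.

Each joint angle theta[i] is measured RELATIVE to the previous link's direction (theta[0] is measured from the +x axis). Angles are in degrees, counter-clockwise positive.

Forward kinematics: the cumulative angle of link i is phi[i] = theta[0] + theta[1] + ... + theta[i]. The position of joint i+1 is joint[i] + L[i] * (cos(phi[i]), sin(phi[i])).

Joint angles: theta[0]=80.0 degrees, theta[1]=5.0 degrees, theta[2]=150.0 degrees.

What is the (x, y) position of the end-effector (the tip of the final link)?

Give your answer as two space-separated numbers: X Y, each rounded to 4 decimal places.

Answer: -2.5619 5.5960

Derivation:
joint[0] = (0.0000, 0.0000)  (base)
link 0: phi[0] = 80 = 80 deg
  cos(80 deg) = 0.1736, sin(80 deg) = 0.9848
  joint[1] = (0.0000, 0.0000) + 7 * (0.1736, 0.9848) = (0.0000 + 1.2155, 0.0000 + 6.8937) = (1.2155, 6.8937)
link 1: phi[1] = 80 + 5 = 85 deg
  cos(85 deg) = 0.0872, sin(85 deg) = 0.9962
  joint[2] = (1.2155, 6.8937) + 4.7 * (0.0872, 0.9962) = (1.2155 + 0.4096, 6.8937 + 4.6821) = (1.6252, 11.5758)
link 2: phi[2] = 80 + 5 + 150 = 235 deg
  cos(235 deg) = -0.5736, sin(235 deg) = -0.8192
  joint[3] = (1.6252, 11.5758) + 7.3 * (-0.5736, -0.8192) = (1.6252 + -4.1871, 11.5758 + -5.9798) = (-2.5619, 5.5960)
End effector: (-2.5619, 5.5960)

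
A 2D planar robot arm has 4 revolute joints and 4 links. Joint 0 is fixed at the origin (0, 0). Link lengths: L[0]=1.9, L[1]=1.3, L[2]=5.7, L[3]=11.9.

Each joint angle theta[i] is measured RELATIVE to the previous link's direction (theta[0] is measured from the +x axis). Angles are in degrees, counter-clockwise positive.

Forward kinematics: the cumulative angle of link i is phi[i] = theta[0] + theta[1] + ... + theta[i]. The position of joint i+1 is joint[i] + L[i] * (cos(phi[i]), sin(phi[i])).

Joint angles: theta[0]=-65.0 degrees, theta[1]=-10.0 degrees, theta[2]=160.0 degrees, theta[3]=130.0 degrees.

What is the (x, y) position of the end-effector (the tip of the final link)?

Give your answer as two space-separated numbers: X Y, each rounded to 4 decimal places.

Answer: -8.1117 -4.1249

Derivation:
joint[0] = (0.0000, 0.0000)  (base)
link 0: phi[0] = -65 = -65 deg
  cos(-65 deg) = 0.4226, sin(-65 deg) = -0.9063
  joint[1] = (0.0000, 0.0000) + 1.9 * (0.4226, -0.9063) = (0.0000 + 0.8030, 0.0000 + -1.7220) = (0.8030, -1.7220)
link 1: phi[1] = -65 + -10 = -75 deg
  cos(-75 deg) = 0.2588, sin(-75 deg) = -0.9659
  joint[2] = (0.8030, -1.7220) + 1.3 * (0.2588, -0.9659) = (0.8030 + 0.3365, -1.7220 + -1.2557) = (1.1394, -2.9777)
link 2: phi[2] = -65 + -10 + 160 = 85 deg
  cos(85 deg) = 0.0872, sin(85 deg) = 0.9962
  joint[3] = (1.1394, -2.9777) + 5.7 * (0.0872, 0.9962) = (1.1394 + 0.4968, -2.9777 + 5.6783) = (1.6362, 2.7006)
link 3: phi[3] = -65 + -10 + 160 + 130 = 215 deg
  cos(215 deg) = -0.8192, sin(215 deg) = -0.5736
  joint[4] = (1.6362, 2.7006) + 11.9 * (-0.8192, -0.5736) = (1.6362 + -9.7479, 2.7006 + -6.8256) = (-8.1117, -4.1249)
End effector: (-8.1117, -4.1249)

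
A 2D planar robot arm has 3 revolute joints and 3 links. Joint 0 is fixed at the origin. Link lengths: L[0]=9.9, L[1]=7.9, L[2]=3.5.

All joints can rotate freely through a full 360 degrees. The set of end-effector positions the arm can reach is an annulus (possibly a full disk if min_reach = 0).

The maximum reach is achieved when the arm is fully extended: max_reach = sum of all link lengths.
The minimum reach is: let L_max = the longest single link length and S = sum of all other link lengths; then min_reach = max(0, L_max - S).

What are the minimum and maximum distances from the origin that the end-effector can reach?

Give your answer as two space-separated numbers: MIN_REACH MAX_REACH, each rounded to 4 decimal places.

Link lengths: [9.9, 7.9, 3.5]
max_reach = 9.9 + 7.9 + 3.5 = 21.3
L_max = max([9.9, 7.9, 3.5]) = 9.9
S (sum of others) = 21.3 - 9.9 = 11.4
min_reach = max(0, 9.9 - 11.4) = max(0, -1.5) = 0

Answer: 0.0000 21.3000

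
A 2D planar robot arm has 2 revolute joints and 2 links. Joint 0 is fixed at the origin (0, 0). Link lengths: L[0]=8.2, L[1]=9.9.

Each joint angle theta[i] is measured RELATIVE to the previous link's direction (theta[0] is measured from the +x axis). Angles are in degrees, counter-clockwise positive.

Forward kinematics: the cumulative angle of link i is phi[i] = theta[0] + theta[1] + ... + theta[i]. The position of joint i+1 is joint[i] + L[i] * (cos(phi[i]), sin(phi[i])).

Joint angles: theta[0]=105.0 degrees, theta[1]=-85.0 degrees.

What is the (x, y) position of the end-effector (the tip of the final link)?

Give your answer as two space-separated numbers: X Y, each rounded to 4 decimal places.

joint[0] = (0.0000, 0.0000)  (base)
link 0: phi[0] = 105 = 105 deg
  cos(105 deg) = -0.2588, sin(105 deg) = 0.9659
  joint[1] = (0.0000, 0.0000) + 8.2 * (-0.2588, 0.9659) = (0.0000 + -2.1223, 0.0000 + 7.9206) = (-2.1223, 7.9206)
link 1: phi[1] = 105 + -85 = 20 deg
  cos(20 deg) = 0.9397, sin(20 deg) = 0.3420
  joint[2] = (-2.1223, 7.9206) + 9.9 * (0.9397, 0.3420) = (-2.1223 + 9.3030, 7.9206 + 3.3860) = (7.1806, 11.3066)
End effector: (7.1806, 11.3066)

Answer: 7.1806 11.3066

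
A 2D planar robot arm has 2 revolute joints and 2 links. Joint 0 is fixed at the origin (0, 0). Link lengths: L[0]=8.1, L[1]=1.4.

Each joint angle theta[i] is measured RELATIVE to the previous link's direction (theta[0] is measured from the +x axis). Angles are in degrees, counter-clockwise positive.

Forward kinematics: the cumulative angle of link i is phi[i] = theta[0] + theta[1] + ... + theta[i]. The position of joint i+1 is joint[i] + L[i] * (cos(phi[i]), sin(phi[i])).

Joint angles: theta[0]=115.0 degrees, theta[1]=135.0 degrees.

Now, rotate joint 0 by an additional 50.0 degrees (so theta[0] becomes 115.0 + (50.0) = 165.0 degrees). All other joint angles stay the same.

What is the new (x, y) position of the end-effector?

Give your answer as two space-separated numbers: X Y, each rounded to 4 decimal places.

joint[0] = (0.0000, 0.0000)  (base)
link 0: phi[0] = 165 = 165 deg
  cos(165 deg) = -0.9659, sin(165 deg) = 0.2588
  joint[1] = (0.0000, 0.0000) + 8.1 * (-0.9659, 0.2588) = (0.0000 + -7.8240, 0.0000 + 2.0964) = (-7.8240, 2.0964)
link 1: phi[1] = 165 + 135 = 300 deg
  cos(300 deg) = 0.5000, sin(300 deg) = -0.8660
  joint[2] = (-7.8240, 2.0964) + 1.4 * (0.5000, -0.8660) = (-7.8240 + 0.7000, 2.0964 + -1.2124) = (-7.1240, 0.8840)
End effector: (-7.1240, 0.8840)

Answer: -7.1240 0.8840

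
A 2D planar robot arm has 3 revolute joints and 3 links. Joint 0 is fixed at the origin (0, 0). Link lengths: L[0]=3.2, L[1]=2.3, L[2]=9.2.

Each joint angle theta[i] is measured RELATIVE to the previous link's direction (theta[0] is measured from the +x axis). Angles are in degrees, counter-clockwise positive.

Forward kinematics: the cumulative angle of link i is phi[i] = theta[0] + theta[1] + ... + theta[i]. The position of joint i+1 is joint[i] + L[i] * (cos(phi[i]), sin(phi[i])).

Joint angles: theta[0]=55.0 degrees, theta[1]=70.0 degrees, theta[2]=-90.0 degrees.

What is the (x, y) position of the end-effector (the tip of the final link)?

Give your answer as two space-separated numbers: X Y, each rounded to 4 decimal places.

joint[0] = (0.0000, 0.0000)  (base)
link 0: phi[0] = 55 = 55 deg
  cos(55 deg) = 0.5736, sin(55 deg) = 0.8192
  joint[1] = (0.0000, 0.0000) + 3.2 * (0.5736, 0.8192) = (0.0000 + 1.8354, 0.0000 + 2.6213) = (1.8354, 2.6213)
link 1: phi[1] = 55 + 70 = 125 deg
  cos(125 deg) = -0.5736, sin(125 deg) = 0.8192
  joint[2] = (1.8354, 2.6213) + 2.3 * (-0.5736, 0.8192) = (1.8354 + -1.3192, 2.6213 + 1.8840) = (0.5162, 4.5053)
link 2: phi[2] = 55 + 70 + -90 = 35 deg
  cos(35 deg) = 0.8192, sin(35 deg) = 0.5736
  joint[3] = (0.5162, 4.5053) + 9.2 * (0.8192, 0.5736) = (0.5162 + 7.5362, 4.5053 + 5.2769) = (8.0524, 9.7822)
End effector: (8.0524, 9.7822)

Answer: 8.0524 9.7822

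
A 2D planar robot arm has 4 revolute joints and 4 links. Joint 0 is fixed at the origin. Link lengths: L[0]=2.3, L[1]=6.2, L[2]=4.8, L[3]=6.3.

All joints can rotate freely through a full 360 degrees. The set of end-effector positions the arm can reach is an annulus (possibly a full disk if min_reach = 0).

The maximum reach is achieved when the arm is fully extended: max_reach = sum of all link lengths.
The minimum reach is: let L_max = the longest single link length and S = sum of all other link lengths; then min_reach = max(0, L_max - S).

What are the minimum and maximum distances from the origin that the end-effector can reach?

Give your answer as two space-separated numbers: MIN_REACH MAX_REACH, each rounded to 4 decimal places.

Answer: 0.0000 19.6000

Derivation:
Link lengths: [2.3, 6.2, 4.8, 6.3]
max_reach = 2.3 + 6.2 + 4.8 + 6.3 = 19.6
L_max = max([2.3, 6.2, 4.8, 6.3]) = 6.3
S (sum of others) = 19.6 - 6.3 = 13.3
min_reach = max(0, 6.3 - 13.3) = max(0, -7) = 0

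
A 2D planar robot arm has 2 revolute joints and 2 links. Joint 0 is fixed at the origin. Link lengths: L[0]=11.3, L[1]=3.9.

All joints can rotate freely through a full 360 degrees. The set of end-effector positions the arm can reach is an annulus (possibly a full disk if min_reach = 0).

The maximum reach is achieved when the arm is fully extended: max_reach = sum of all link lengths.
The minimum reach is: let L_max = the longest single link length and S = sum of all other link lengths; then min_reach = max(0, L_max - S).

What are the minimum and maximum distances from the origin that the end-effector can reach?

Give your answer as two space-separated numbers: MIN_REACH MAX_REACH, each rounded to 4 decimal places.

Link lengths: [11.3, 3.9]
max_reach = 11.3 + 3.9 = 15.2
L_max = max([11.3, 3.9]) = 11.3
S (sum of others) = 15.2 - 11.3 = 3.9
min_reach = max(0, 11.3 - 3.9) = max(0, 7.4) = 7.4

Answer: 7.4000 15.2000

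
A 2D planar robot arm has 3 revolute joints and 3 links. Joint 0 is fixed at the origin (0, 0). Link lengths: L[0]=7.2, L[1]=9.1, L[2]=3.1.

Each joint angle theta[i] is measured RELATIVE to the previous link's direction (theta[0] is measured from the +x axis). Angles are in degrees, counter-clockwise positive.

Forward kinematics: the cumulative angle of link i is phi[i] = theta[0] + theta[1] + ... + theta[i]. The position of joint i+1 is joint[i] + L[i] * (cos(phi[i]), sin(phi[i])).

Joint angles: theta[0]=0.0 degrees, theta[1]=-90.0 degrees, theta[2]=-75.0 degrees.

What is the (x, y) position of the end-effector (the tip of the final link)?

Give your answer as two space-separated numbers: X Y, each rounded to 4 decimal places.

joint[0] = (0.0000, 0.0000)  (base)
link 0: phi[0] = 0 = 0 deg
  cos(0 deg) = 1.0000, sin(0 deg) = 0.0000
  joint[1] = (0.0000, 0.0000) + 7.2 * (1.0000, 0.0000) = (0.0000 + 7.2000, 0.0000 + 0.0000) = (7.2000, 0.0000)
link 1: phi[1] = 0 + -90 = -90 deg
  cos(-90 deg) = 0.0000, sin(-90 deg) = -1.0000
  joint[2] = (7.2000, 0.0000) + 9.1 * (0.0000, -1.0000) = (7.2000 + 0.0000, 0.0000 + -9.1000) = (7.2000, -9.1000)
link 2: phi[2] = 0 + -90 + -75 = -165 deg
  cos(-165 deg) = -0.9659, sin(-165 deg) = -0.2588
  joint[3] = (7.2000, -9.1000) + 3.1 * (-0.9659, -0.2588) = (7.2000 + -2.9944, -9.1000 + -0.8023) = (4.2056, -9.9023)
End effector: (4.2056, -9.9023)

Answer: 4.2056 -9.9023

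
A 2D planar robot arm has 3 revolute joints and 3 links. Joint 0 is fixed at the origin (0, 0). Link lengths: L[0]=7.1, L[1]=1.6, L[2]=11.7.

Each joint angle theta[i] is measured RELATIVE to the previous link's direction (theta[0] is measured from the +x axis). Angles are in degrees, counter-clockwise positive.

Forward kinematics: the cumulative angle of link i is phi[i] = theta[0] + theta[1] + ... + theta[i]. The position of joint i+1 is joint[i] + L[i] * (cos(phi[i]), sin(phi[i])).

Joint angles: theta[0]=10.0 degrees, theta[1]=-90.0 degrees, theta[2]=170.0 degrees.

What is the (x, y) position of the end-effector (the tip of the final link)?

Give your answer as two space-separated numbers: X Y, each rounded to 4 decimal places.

Answer: 7.2700 11.3572

Derivation:
joint[0] = (0.0000, 0.0000)  (base)
link 0: phi[0] = 10 = 10 deg
  cos(10 deg) = 0.9848, sin(10 deg) = 0.1736
  joint[1] = (0.0000, 0.0000) + 7.1 * (0.9848, 0.1736) = (0.0000 + 6.9921, 0.0000 + 1.2329) = (6.9921, 1.2329)
link 1: phi[1] = 10 + -90 = -80 deg
  cos(-80 deg) = 0.1736, sin(-80 deg) = -0.9848
  joint[2] = (6.9921, 1.2329) + 1.6 * (0.1736, -0.9848) = (6.9921 + 0.2778, 1.2329 + -1.5757) = (7.2700, -0.3428)
link 2: phi[2] = 10 + -90 + 170 = 90 deg
  cos(90 deg) = 0.0000, sin(90 deg) = 1.0000
  joint[3] = (7.2700, -0.3428) + 11.7 * (0.0000, 1.0000) = (7.2700 + 0.0000, -0.3428 + 11.7000) = (7.2700, 11.3572)
End effector: (7.2700, 11.3572)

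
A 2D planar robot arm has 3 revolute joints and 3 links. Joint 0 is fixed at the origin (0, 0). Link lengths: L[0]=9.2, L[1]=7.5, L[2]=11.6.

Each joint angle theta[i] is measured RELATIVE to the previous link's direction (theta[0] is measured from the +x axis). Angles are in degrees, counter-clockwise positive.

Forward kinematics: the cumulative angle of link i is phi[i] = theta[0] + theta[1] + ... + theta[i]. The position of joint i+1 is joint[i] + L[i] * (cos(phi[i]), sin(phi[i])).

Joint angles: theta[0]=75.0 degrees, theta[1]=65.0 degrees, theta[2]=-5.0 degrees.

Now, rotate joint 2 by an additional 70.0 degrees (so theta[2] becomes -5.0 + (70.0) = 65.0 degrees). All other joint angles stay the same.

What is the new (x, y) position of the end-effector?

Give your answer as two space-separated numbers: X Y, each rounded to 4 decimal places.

Answer: -13.8774 8.8051

Derivation:
joint[0] = (0.0000, 0.0000)  (base)
link 0: phi[0] = 75 = 75 deg
  cos(75 deg) = 0.2588, sin(75 deg) = 0.9659
  joint[1] = (0.0000, 0.0000) + 9.2 * (0.2588, 0.9659) = (0.0000 + 2.3811, 0.0000 + 8.8865) = (2.3811, 8.8865)
link 1: phi[1] = 75 + 65 = 140 deg
  cos(140 deg) = -0.7660, sin(140 deg) = 0.6428
  joint[2] = (2.3811, 8.8865) + 7.5 * (-0.7660, 0.6428) = (2.3811 + -5.7453, 8.8865 + 4.8209) = (-3.3642, 13.7074)
link 2: phi[2] = 75 + 65 + 65 = 205 deg
  cos(205 deg) = -0.9063, sin(205 deg) = -0.4226
  joint[3] = (-3.3642, 13.7074) + 11.6 * (-0.9063, -0.4226) = (-3.3642 + -10.5132, 13.7074 + -4.9024) = (-13.8774, 8.8051)
End effector: (-13.8774, 8.8051)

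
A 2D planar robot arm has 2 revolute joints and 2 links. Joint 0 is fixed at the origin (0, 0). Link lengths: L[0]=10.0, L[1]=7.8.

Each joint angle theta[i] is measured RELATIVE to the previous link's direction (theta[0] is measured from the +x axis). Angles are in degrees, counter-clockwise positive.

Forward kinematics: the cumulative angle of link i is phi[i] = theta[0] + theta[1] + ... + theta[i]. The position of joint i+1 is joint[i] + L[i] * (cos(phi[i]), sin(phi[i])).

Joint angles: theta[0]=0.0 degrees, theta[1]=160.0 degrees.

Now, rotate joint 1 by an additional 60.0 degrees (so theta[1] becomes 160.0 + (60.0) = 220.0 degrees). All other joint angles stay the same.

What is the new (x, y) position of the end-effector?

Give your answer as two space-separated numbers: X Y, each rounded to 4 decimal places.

joint[0] = (0.0000, 0.0000)  (base)
link 0: phi[0] = 0 = 0 deg
  cos(0 deg) = 1.0000, sin(0 deg) = 0.0000
  joint[1] = (0.0000, 0.0000) + 10 * (1.0000, 0.0000) = (0.0000 + 10.0000, 0.0000 + 0.0000) = (10.0000, 0.0000)
link 1: phi[1] = 0 + 220 = 220 deg
  cos(220 deg) = -0.7660, sin(220 deg) = -0.6428
  joint[2] = (10.0000, 0.0000) + 7.8 * (-0.7660, -0.6428) = (10.0000 + -5.9751, 0.0000 + -5.0137) = (4.0249, -5.0137)
End effector: (4.0249, -5.0137)

Answer: 4.0249 -5.0137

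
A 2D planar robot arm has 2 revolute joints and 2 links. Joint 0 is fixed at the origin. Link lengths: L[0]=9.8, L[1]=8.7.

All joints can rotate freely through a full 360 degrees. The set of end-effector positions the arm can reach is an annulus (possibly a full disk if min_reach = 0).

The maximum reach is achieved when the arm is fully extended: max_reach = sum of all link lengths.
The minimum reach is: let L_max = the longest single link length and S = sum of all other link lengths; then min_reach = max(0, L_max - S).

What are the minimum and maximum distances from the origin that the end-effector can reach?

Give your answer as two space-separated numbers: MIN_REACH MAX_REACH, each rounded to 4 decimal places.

Link lengths: [9.8, 8.7]
max_reach = 9.8 + 8.7 = 18.5
L_max = max([9.8, 8.7]) = 9.8
S (sum of others) = 18.5 - 9.8 = 8.7
min_reach = max(0, 9.8 - 8.7) = max(0, 1.1) = 1.1

Answer: 1.1000 18.5000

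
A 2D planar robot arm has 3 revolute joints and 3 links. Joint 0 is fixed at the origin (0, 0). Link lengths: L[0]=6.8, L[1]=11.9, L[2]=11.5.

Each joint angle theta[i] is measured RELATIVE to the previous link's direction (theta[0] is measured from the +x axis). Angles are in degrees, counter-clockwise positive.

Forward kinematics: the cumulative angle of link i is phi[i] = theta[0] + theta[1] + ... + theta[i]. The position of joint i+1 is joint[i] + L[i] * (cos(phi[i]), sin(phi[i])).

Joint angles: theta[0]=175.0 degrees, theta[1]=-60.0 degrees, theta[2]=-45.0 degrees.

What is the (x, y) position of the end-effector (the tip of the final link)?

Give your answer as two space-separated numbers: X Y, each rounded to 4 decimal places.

joint[0] = (0.0000, 0.0000)  (base)
link 0: phi[0] = 175 = 175 deg
  cos(175 deg) = -0.9962, sin(175 deg) = 0.0872
  joint[1] = (0.0000, 0.0000) + 6.8 * (-0.9962, 0.0872) = (0.0000 + -6.7741, 0.0000 + 0.5927) = (-6.7741, 0.5927)
link 1: phi[1] = 175 + -60 = 115 deg
  cos(115 deg) = -0.4226, sin(115 deg) = 0.9063
  joint[2] = (-6.7741, 0.5927) + 11.9 * (-0.4226, 0.9063) = (-6.7741 + -5.0292, 0.5927 + 10.7851) = (-11.8033, 11.3777)
link 2: phi[2] = 175 + -60 + -45 = 70 deg
  cos(70 deg) = 0.3420, sin(70 deg) = 0.9397
  joint[3] = (-11.8033, 11.3777) + 11.5 * (0.3420, 0.9397) = (-11.8033 + 3.9332, 11.3777 + 10.8065) = (-7.8700, 22.1842)
End effector: (-7.8700, 22.1842)

Answer: -7.8700 22.1842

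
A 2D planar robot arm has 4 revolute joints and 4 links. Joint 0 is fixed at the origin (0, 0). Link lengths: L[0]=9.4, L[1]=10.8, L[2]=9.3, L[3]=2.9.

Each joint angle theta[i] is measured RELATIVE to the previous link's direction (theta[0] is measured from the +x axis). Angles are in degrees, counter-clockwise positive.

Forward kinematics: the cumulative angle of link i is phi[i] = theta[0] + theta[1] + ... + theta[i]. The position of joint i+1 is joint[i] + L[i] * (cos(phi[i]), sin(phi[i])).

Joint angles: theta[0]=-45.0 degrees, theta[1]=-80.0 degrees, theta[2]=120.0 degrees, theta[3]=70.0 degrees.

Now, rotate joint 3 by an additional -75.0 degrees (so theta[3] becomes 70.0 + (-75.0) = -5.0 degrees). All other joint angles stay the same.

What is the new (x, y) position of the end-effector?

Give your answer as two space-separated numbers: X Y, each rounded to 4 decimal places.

Answer: 12.5727 -16.8078

Derivation:
joint[0] = (0.0000, 0.0000)  (base)
link 0: phi[0] = -45 = -45 deg
  cos(-45 deg) = 0.7071, sin(-45 deg) = -0.7071
  joint[1] = (0.0000, 0.0000) + 9.4 * (0.7071, -0.7071) = (0.0000 + 6.6468, 0.0000 + -6.6468) = (6.6468, -6.6468)
link 1: phi[1] = -45 + -80 = -125 deg
  cos(-125 deg) = -0.5736, sin(-125 deg) = -0.8192
  joint[2] = (6.6468, -6.6468) + 10.8 * (-0.5736, -0.8192) = (6.6468 + -6.1946, -6.6468 + -8.8468) = (0.4522, -15.4936)
link 2: phi[2] = -45 + -80 + 120 = -5 deg
  cos(-5 deg) = 0.9962, sin(-5 deg) = -0.0872
  joint[3] = (0.4522, -15.4936) + 9.3 * (0.9962, -0.0872) = (0.4522 + 9.2646, -15.4936 + -0.8105) = (9.7168, -16.3042)
link 3: phi[3] = -45 + -80 + 120 + -5 = -10 deg
  cos(-10 deg) = 0.9848, sin(-10 deg) = -0.1736
  joint[4] = (9.7168, -16.3042) + 2.9 * (0.9848, -0.1736) = (9.7168 + 2.8559, -16.3042 + -0.5036) = (12.5727, -16.8078)
End effector: (12.5727, -16.8078)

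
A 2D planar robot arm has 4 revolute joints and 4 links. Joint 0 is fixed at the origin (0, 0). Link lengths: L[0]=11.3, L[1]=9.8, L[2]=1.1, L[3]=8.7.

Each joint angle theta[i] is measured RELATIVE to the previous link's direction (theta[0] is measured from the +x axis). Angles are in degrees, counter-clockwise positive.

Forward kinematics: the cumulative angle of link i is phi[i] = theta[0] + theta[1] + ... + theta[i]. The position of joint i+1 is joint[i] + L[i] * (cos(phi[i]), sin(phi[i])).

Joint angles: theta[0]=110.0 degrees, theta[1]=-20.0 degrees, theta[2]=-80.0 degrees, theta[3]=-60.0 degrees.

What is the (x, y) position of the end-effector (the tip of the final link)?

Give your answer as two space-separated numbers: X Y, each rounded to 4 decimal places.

joint[0] = (0.0000, 0.0000)  (base)
link 0: phi[0] = 110 = 110 deg
  cos(110 deg) = -0.3420, sin(110 deg) = 0.9397
  joint[1] = (0.0000, 0.0000) + 11.3 * (-0.3420, 0.9397) = (0.0000 + -3.8648, 0.0000 + 10.6185) = (-3.8648, 10.6185)
link 1: phi[1] = 110 + -20 = 90 deg
  cos(90 deg) = 0.0000, sin(90 deg) = 1.0000
  joint[2] = (-3.8648, 10.6185) + 9.8 * (0.0000, 1.0000) = (-3.8648 + 0.0000, 10.6185 + 9.8000) = (-3.8648, 20.4185)
link 2: phi[2] = 110 + -20 + -80 = 10 deg
  cos(10 deg) = 0.9848, sin(10 deg) = 0.1736
  joint[3] = (-3.8648, 20.4185) + 1.1 * (0.9848, 0.1736) = (-3.8648 + 1.0833, 20.4185 + 0.1910) = (-2.7815, 20.6095)
link 3: phi[3] = 110 + -20 + -80 + -60 = -50 deg
  cos(-50 deg) = 0.6428, sin(-50 deg) = -0.7660
  joint[4] = (-2.7815, 20.6095) + 8.7 * (0.6428, -0.7660) = (-2.7815 + 5.5923, 20.6095 + -6.6646) = (2.8107, 13.9450)
End effector: (2.8107, 13.9450)

Answer: 2.8107 13.9450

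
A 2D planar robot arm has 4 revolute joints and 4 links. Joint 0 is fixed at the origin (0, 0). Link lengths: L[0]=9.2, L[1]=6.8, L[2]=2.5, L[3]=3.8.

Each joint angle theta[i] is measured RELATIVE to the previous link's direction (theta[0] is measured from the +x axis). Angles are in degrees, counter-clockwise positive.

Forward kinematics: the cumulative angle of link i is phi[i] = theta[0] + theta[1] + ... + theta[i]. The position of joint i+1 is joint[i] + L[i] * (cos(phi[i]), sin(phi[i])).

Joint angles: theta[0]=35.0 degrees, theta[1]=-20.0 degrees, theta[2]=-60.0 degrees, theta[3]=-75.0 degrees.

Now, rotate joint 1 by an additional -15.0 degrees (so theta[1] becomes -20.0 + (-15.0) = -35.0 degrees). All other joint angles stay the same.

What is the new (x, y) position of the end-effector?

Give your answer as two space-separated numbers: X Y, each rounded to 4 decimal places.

Answer: 12.8992 0.4248

Derivation:
joint[0] = (0.0000, 0.0000)  (base)
link 0: phi[0] = 35 = 35 deg
  cos(35 deg) = 0.8192, sin(35 deg) = 0.5736
  joint[1] = (0.0000, 0.0000) + 9.2 * (0.8192, 0.5736) = (0.0000 + 7.5362, 0.0000 + 5.2769) = (7.5362, 5.2769)
link 1: phi[1] = 35 + -35 = 0 deg
  cos(0 deg) = 1.0000, sin(0 deg) = 0.0000
  joint[2] = (7.5362, 5.2769) + 6.8 * (1.0000, 0.0000) = (7.5362 + 6.8000, 5.2769 + 0.0000) = (14.3362, 5.2769)
link 2: phi[2] = 35 + -35 + -60 = -60 deg
  cos(-60 deg) = 0.5000, sin(-60 deg) = -0.8660
  joint[3] = (14.3362, 5.2769) + 2.5 * (0.5000, -0.8660) = (14.3362 + 1.2500, 5.2769 + -2.1651) = (15.5862, 3.1118)
link 3: phi[3] = 35 + -35 + -60 + -75 = -135 deg
  cos(-135 deg) = -0.7071, sin(-135 deg) = -0.7071
  joint[4] = (15.5862, 3.1118) + 3.8 * (-0.7071, -0.7071) = (15.5862 + -2.6870, 3.1118 + -2.6870) = (12.8992, 0.4248)
End effector: (12.8992, 0.4248)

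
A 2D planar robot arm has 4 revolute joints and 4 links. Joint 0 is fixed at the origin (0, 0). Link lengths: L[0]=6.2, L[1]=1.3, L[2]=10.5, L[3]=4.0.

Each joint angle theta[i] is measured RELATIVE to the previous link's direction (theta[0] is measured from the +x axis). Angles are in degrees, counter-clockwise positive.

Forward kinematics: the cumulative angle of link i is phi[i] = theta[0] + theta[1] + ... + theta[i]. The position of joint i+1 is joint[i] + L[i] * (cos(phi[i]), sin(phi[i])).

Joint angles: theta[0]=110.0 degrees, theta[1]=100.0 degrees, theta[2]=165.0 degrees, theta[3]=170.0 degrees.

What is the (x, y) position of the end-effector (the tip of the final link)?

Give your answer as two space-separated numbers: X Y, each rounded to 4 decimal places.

joint[0] = (0.0000, 0.0000)  (base)
link 0: phi[0] = 110 = 110 deg
  cos(110 deg) = -0.3420, sin(110 deg) = 0.9397
  joint[1] = (0.0000, 0.0000) + 6.2 * (-0.3420, 0.9397) = (0.0000 + -2.1205, 0.0000 + 5.8261) = (-2.1205, 5.8261)
link 1: phi[1] = 110 + 100 = 210 deg
  cos(210 deg) = -0.8660, sin(210 deg) = -0.5000
  joint[2] = (-2.1205, 5.8261) + 1.3 * (-0.8660, -0.5000) = (-2.1205 + -1.1258, 5.8261 + -0.6500) = (-3.2464, 5.1761)
link 2: phi[2] = 110 + 100 + 165 = 375 deg
  cos(375 deg) = 0.9659, sin(375 deg) = 0.2588
  joint[3] = (-3.2464, 5.1761) + 10.5 * (0.9659, 0.2588) = (-3.2464 + 10.1422, 5.1761 + 2.7176) = (6.8959, 7.8937)
link 3: phi[3] = 110 + 100 + 165 + 170 = 545 deg
  cos(545 deg) = -0.9962, sin(545 deg) = -0.0872
  joint[4] = (6.8959, 7.8937) + 4 * (-0.9962, -0.0872) = (6.8959 + -3.9848, 7.8937 + -0.3486) = (2.9111, 7.5451)
End effector: (2.9111, 7.5451)

Answer: 2.9111 7.5451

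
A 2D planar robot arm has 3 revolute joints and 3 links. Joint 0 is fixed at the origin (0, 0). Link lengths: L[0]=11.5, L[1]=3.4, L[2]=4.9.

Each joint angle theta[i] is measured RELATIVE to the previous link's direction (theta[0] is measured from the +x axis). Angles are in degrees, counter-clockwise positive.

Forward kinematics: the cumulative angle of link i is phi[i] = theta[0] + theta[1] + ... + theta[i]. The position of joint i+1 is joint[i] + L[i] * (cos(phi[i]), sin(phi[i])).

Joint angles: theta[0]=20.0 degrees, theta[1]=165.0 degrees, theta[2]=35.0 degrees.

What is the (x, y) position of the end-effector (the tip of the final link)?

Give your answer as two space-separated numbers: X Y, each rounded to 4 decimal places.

joint[0] = (0.0000, 0.0000)  (base)
link 0: phi[0] = 20 = 20 deg
  cos(20 deg) = 0.9397, sin(20 deg) = 0.3420
  joint[1] = (0.0000, 0.0000) + 11.5 * (0.9397, 0.3420) = (0.0000 + 10.8065, 0.0000 + 3.9332) = (10.8065, 3.9332)
link 1: phi[1] = 20 + 165 = 185 deg
  cos(185 deg) = -0.9962, sin(185 deg) = -0.0872
  joint[2] = (10.8065, 3.9332) + 3.4 * (-0.9962, -0.0872) = (10.8065 + -3.3871, 3.9332 + -0.2963) = (7.4194, 3.6369)
link 2: phi[2] = 20 + 165 + 35 = 220 deg
  cos(220 deg) = -0.7660, sin(220 deg) = -0.6428
  joint[3] = (7.4194, 3.6369) + 4.9 * (-0.7660, -0.6428) = (7.4194 + -3.7536, 3.6369 + -3.1497) = (3.6658, 0.4872)
End effector: (3.6658, 0.4872)

Answer: 3.6658 0.4872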